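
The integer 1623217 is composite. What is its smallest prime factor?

1623217 is odd.
Digit sum 22, not divisible by 3.
Ends in 7: not divisible by 5.
7: 1623217 = 7·231888 + 1
11: 1623217 = 11·147565 + 2
13: 1623217 = 13·124862 + 11
17: 1623217 = 17·95483 + 6
19: 1623217 = 19·85432 + 9
23: 1623217 = 23·70574 + 15
29: 1623217 = 29·55973

29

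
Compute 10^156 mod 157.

10^1 ≡ 10 (mod 157)
10^2 ≡ 10^2 = 100 ≡ 100 (mod 157)
10^4 ≡ 100^2 = 10000 ≡ 109 (mod 157)
10^8 ≡ 109^2 = 11881 ≡ 106 (mod 157)
10^16 ≡ 106^2 = 11236 ≡ 89 (mod 157)
10^32 ≡ 89^2 = 7921 ≡ 71 (mod 157)
10^64 ≡ 71^2 = 5041 ≡ 17 (mod 157)
10^128 ≡ 17^2 = 289 ≡ 132 (mod 157)
156 = 128 + 16 + 8 + 4 in binary powers of 2.
So 10^156 ≡ 132 · 89 · 106 · 109 ≡ 1 (mod 157).
Since the result is 1, base 10 gives no evidence that 157 is composite.

1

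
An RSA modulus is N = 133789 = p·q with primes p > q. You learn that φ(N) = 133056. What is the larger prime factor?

397

φ(n) = (p−1)(q−1) = n − (p+q) + 1, so p + q = 133789 − 133056 + 1 = 734.
p and q are the roots of t² − 734t + 133789 = 0.
Discriminant: 734² − 4·133789 = 538756 − 535156 = 3600; √3600 = 60.
q = (734 − 60)/2 = 337, p = (734 + 60)/2 = 397.
Check: 337 · 397 = 133789.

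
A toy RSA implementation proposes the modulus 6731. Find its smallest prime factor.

6731 is odd.
Digit sum 17, not divisible by 3.
Ends in 1: not divisible by 5.
7: 6731 = 7·961 + 4
11: 6731 = 11·611 + 10
13: 6731 = 13·517 + 10
17: 6731 = 17·395 + 16
19: 6731 = 19·354 + 5
23: 6731 = 23·292 + 15
29: 6731 = 29·232 + 3
31: 6731 = 31·217 + 4
37: 6731 = 37·181 + 34
41: 6731 = 41·164 + 7
43: 6731 = 43·156 + 23
47: 6731 = 47·143 + 10
53: 6731 = 53·127

53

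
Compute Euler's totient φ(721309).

694416

Factor: 721309 = 47 · 103 · 149.
φ(721309) = (47−1) · (103−1) · (149−1) = 46 · 102 · 148 = 694416.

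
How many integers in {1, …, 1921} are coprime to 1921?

1792

Factor: 1921 = 17 · 113.
φ(1921) = (17−1) · (113−1) = 16 · 112 = 1792.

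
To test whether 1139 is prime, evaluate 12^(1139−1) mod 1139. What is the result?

892

12^1 ≡ 12 (mod 1139)
12^2 ≡ 12^2 = 144 ≡ 144 (mod 1139)
12^4 ≡ 144^2 = 20736 ≡ 234 (mod 1139)
12^8 ≡ 234^2 = 54756 ≡ 84 (mod 1139)
12^16 ≡ 84^2 = 7056 ≡ 222 (mod 1139)
12^32 ≡ 222^2 = 49284 ≡ 307 (mod 1139)
12^64 ≡ 307^2 = 94249 ≡ 851 (mod 1139)
12^128 ≡ 851^2 = 724201 ≡ 936 (mod 1139)
12^256 ≡ 936^2 = 876096 ≡ 205 (mod 1139)
12^512 ≡ 205^2 = 42025 ≡ 1021 (mod 1139)
12^1024 ≡ 1021^2 = 1042441 ≡ 256 (mod 1139)
1138 = 1024 + 64 + 32 + 16 + 2 in binary powers of 2.
So 12^1138 ≡ 256 · 851 · 307 · 222 · 144 ≡ 892 (mod 1139).
Since 892 ≠ 1, base 12 is a Fermat witness: 1139 is composite.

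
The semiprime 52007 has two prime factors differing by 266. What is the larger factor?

397

Since p = q + 266, we have 52007 = q(q + 266), so q² + 266q − 52007 = 0.
Discriminant: 266² + 4·52007 = 70756 + 208028 = 278784; √278784 = 528.
q = (−266 + 528)/2 = 131, and p = q + 266 = 397.
Check: 131 · 397 = 52007.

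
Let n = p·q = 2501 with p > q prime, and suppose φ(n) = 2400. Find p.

φ(n) = (p−1)(q−1) = n − (p+q) + 1, so p + q = 2501 − 2400 + 1 = 102.
p and q are the roots of t² − 102t + 2501 = 0.
Discriminant: 102² − 4·2501 = 10404 − 10004 = 400; √400 = 20.
q = (102 − 20)/2 = 41, p = (102 + 20)/2 = 61.
Check: 41 · 61 = 2501.

61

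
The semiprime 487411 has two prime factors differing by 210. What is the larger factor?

811

Since p = q + 210, we have 487411 = q(q + 210), so q² + 210q − 487411 = 0.
Discriminant: 210² + 4·487411 = 44100 + 1949644 = 1993744; √1993744 = 1412.
q = (−210 + 1412)/2 = 601, and p = q + 210 = 811.
Check: 601 · 811 = 487411.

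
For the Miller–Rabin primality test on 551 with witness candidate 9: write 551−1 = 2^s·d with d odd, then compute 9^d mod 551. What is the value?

551 − 1 = 550 = 2^1 · 275, so d = 275.
9^1 ≡ 9 (mod 551)
9^2 ≡ 9^2 = 81 ≡ 81 (mod 551)
9^4 ≡ 81^2 = 6561 ≡ 500 (mod 551)
9^8 ≡ 500^2 = 250000 ≡ 397 (mod 551)
9^16 ≡ 397^2 = 157609 ≡ 23 (mod 551)
9^32 ≡ 23^2 = 529 ≡ 529 (mod 551)
9^64 ≡ 529^2 = 279841 ≡ 484 (mod 551)
9^128 ≡ 484^2 = 234256 ≡ 81 (mod 551)
9^256 ≡ 81^2 = 6561 ≡ 500 (mod 551)
275 = 256 + 16 + 2 + 1 in binary powers of 2.
So 9^275 ≡ 500 · 23 · 81 · 9 ≡ 35 (mod 551).
Squaring chain: 35; never reaches −1, so base 9 is a Miller–Rabin witness that 551 is composite.

35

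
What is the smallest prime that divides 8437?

8437 is odd.
Digit sum 22, not divisible by 3.
Ends in 7: not divisible by 5.
7: 8437 = 7·1205 + 2
11: 8437 = 11·767

11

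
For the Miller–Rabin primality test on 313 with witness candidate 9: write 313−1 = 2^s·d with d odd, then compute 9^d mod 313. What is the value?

1

313 − 1 = 312 = 2^3 · 39, so d = 39.
9^1 ≡ 9 (mod 313)
9^2 ≡ 9^2 = 81 ≡ 81 (mod 313)
9^4 ≡ 81^2 = 6561 ≡ 301 (mod 313)
9^8 ≡ 301^2 = 90601 ≡ 144 (mod 313)
9^16 ≡ 144^2 = 20736 ≡ 78 (mod 313)
9^32 ≡ 78^2 = 6084 ≡ 137 (mod 313)
39 = 32 + 4 + 2 + 1 in binary powers of 2.
So 9^39 ≡ 137 · 301 · 81 · 9 ≡ 1 (mod 313).
Since 9^d ≡ 1 (mod 313), base 9 does not prove 313 composite.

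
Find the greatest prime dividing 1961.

1961 = 37 · 53
53 is prime.
So 1961 = 37 · 53; the largest prime factor is 53.

53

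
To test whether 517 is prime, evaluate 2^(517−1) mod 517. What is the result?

460

2^1 ≡ 2 (mod 517)
2^2 ≡ 2^2 = 4 ≡ 4 (mod 517)
2^4 ≡ 4^2 = 16 ≡ 16 (mod 517)
2^8 ≡ 16^2 = 256 ≡ 256 (mod 517)
2^16 ≡ 256^2 = 65536 ≡ 394 (mod 517)
2^32 ≡ 394^2 = 155236 ≡ 136 (mod 517)
2^64 ≡ 136^2 = 18496 ≡ 401 (mod 517)
2^128 ≡ 401^2 = 160801 ≡ 14 (mod 517)
2^256 ≡ 14^2 = 196 ≡ 196 (mod 517)
2^512 ≡ 196^2 = 38416 ≡ 158 (mod 517)
516 = 512 + 4 in binary powers of 2.
So 2^516 ≡ 158 · 16 ≡ 460 (mod 517).
Since 460 ≠ 1, base 2 is a Fermat witness: 517 is composite.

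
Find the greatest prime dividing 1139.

67

1139 = 17 · 67
67 is prime.
So 1139 = 17 · 67; the largest prime factor is 67.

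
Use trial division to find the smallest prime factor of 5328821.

5328821 is odd.
Digit sum 29, not divisible by 3.
Ends in 1: not divisible by 5.
7: 5328821 = 7·761260 + 1
11: 5328821 = 11·484438 + 3
13: 5328821 = 13·409909 + 4
17: 5328821 = 17·313460 + 1
19: 5328821 = 19·280464 + 5
23: 5328821 = 23·231687 + 20
29: 5328821 = 29·183752 + 13
31: 5328821 = 31·171897 + 14
37: 5328821 = 37·144022 + 7
41: 5328821 = 41·129971 + 10
43: 5328821 = 43·123926 + 3
47: 5328821 = 47·113379 + 8
53: 5328821 = 53·100543 + 42
59: 5328821 = 59·90319

59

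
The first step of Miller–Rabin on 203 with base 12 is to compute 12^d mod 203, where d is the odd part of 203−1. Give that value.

157

203 − 1 = 202 = 2^1 · 101, so d = 101.
12^1 ≡ 12 (mod 203)
12^2 ≡ 12^2 = 144 ≡ 144 (mod 203)
12^4 ≡ 144^2 = 20736 ≡ 30 (mod 203)
12^8 ≡ 30^2 = 900 ≡ 88 (mod 203)
12^16 ≡ 88^2 = 7744 ≡ 30 (mod 203)
12^32 ≡ 30^2 = 900 ≡ 88 (mod 203)
12^64 ≡ 88^2 = 7744 ≡ 30 (mod 203)
101 = 64 + 32 + 4 + 1 in binary powers of 2.
So 12^101 ≡ 30 · 88 · 30 · 12 ≡ 157 (mod 203).
Squaring chain: 157; never reaches −1, so base 12 is a Miller–Rabin witness that 203 is composite.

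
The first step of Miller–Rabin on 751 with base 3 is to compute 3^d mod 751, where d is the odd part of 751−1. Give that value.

750

751 − 1 = 750 = 2^1 · 375, so d = 375.
3^1 ≡ 3 (mod 751)
3^2 ≡ 3^2 = 9 ≡ 9 (mod 751)
3^4 ≡ 9^2 = 81 ≡ 81 (mod 751)
3^8 ≡ 81^2 = 6561 ≡ 553 (mod 751)
3^16 ≡ 553^2 = 305809 ≡ 152 (mod 751)
3^32 ≡ 152^2 = 23104 ≡ 574 (mod 751)
3^64 ≡ 574^2 = 329476 ≡ 538 (mod 751)
3^128 ≡ 538^2 = 289444 ≡ 309 (mod 751)
3^256 ≡ 309^2 = 95481 ≡ 104 (mod 751)
375 = 256 + 64 + 32 + 16 + 4 + 2 + 1 in binary powers of 2.
So 3^375 ≡ 104 · 538 · 574 · 152 · 81 · 9 · 3 ≡ 750 (mod 751).
Since 3^d ≡ 750 (mod 751), base 3 does not prove 751 composite.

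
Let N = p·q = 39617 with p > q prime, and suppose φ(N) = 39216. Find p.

229

φ(n) = (p−1)(q−1) = n − (p+q) + 1, so p + q = 39617 − 39216 + 1 = 402.
p and q are the roots of t² − 402t + 39617 = 0.
Discriminant: 402² − 4·39617 = 161604 − 158468 = 3136; √3136 = 56.
q = (402 − 56)/2 = 173, p = (402 + 56)/2 = 229.
Check: 173 · 229 = 39617.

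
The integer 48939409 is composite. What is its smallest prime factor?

89

48939409 is odd.
Digit sum 46, not divisible by 3.
Ends in 9: not divisible by 5.
7: 48939409 = 7·6991344 + 1
11: 48939409 = 11·4449037 + 2
13: 48939409 = 13·3764569 + 12
17: 48939409 = 17·2878788 + 13
19: 48939409 = 19·2575758 + 7
23: 48939409 = 23·2127800 + 9
29: 48939409 = 29·1687565 + 24
31: 48939409 = 31·1578690 + 19
37: 48939409 = 37·1322686 + 27
41: 48939409 = 41·1193644 + 5
43: 48939409 = 43·1138125 + 34
47: 48939409 = 47·1041264 + 1
53: 48939409 = 53·923385 + 4
59: 48939409 = 59·829481 + 30
61: 48939409 = 61·802285 + 24
67: 48939409 = 67·730438 + 63
71: 48939409 = 71·689287 + 32
73: 48939409 = 73·670402 + 63
79: 48939409 = 79·619486 + 15
83: 48939409 = 83·589631 + 36
89: 48939409 = 89·549881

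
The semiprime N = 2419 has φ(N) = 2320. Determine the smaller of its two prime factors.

φ(n) = (p−1)(q−1) = n − (p+q) + 1, so p + q = 2419 − 2320 + 1 = 100.
p and q are the roots of t² − 100t + 2419 = 0.
Discriminant: 100² − 4·2419 = 10000 − 9676 = 324; √324 = 18.
q = (100 − 18)/2 = 41, p = (100 + 18)/2 = 59.
Check: 41 · 59 = 2419.

41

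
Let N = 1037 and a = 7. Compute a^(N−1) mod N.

7^1 ≡ 7 (mod 1037)
7^2 ≡ 7^2 = 49 ≡ 49 (mod 1037)
7^4 ≡ 49^2 = 2401 ≡ 327 (mod 1037)
7^8 ≡ 327^2 = 106929 ≡ 118 (mod 1037)
7^16 ≡ 118^2 = 13924 ≡ 443 (mod 1037)
7^32 ≡ 443^2 = 196249 ≡ 256 (mod 1037)
7^64 ≡ 256^2 = 65536 ≡ 205 (mod 1037)
7^128 ≡ 205^2 = 42025 ≡ 545 (mod 1037)
7^256 ≡ 545^2 = 297025 ≡ 443 (mod 1037)
7^512 ≡ 443^2 = 196249 ≡ 256 (mod 1037)
7^1024 ≡ 256^2 = 65536 ≡ 205 (mod 1037)
1036 = 1024 + 8 + 4 in binary powers of 2.
So 7^1036 ≡ 205 · 118 · 327 ≡ 931 (mod 1037).
Since 931 ≠ 1, base 7 is a Fermat witness: 1037 is composite.

931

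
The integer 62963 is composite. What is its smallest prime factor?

79

62963 is odd.
Digit sum 26, not divisible by 3.
Ends in 3: not divisible by 5.
7: 62963 = 7·8994 + 5
11: 62963 = 11·5723 + 10
13: 62963 = 13·4843 + 4
17: 62963 = 17·3703 + 12
19: 62963 = 19·3313 + 16
23: 62963 = 23·2737 + 12
29: 62963 = 29·2171 + 4
31: 62963 = 31·2031 + 2
37: 62963 = 37·1701 + 26
41: 62963 = 41·1535 + 28
43: 62963 = 43·1464 + 11
47: 62963 = 47·1339 + 30
53: 62963 = 53·1187 + 52
59: 62963 = 59·1067 + 10
61: 62963 = 61·1032 + 11
67: 62963 = 67·939 + 50
71: 62963 = 71·886 + 57
73: 62963 = 73·862 + 37
79: 62963 = 79·797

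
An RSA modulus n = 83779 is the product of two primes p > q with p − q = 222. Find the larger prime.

421

Since p = q + 222, we have 83779 = q(q + 222), so q² + 222q − 83779 = 0.
Discriminant: 222² + 4·83779 = 49284 + 335116 = 384400; √384400 = 620.
q = (−222 + 620)/2 = 199, and p = q + 222 = 421.
Check: 199 · 421 = 83779.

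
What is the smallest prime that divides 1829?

31

1829 is odd.
Digit sum 20, not divisible by 3.
Ends in 9: not divisible by 5.
7: 1829 = 7·261 + 2
11: 1829 = 11·166 + 3
13: 1829 = 13·140 + 9
17: 1829 = 17·107 + 10
19: 1829 = 19·96 + 5
23: 1829 = 23·79 + 12
29: 1829 = 29·63 + 2
31: 1829 = 31·59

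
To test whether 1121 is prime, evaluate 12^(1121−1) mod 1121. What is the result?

197

12^1 ≡ 12 (mod 1121)
12^2 ≡ 12^2 = 144 ≡ 144 (mod 1121)
12^4 ≡ 144^2 = 20736 ≡ 558 (mod 1121)
12^8 ≡ 558^2 = 311364 ≡ 847 (mod 1121)
12^16 ≡ 847^2 = 717409 ≡ 1090 (mod 1121)
12^32 ≡ 1090^2 = 1188100 ≡ 961 (mod 1121)
12^64 ≡ 961^2 = 923521 ≡ 938 (mod 1121)
12^128 ≡ 938^2 = 879844 ≡ 980 (mod 1121)
12^256 ≡ 980^2 = 960400 ≡ 824 (mod 1121)
12^512 ≡ 824^2 = 678976 ≡ 771 (mod 1121)
12^1024 ≡ 771^2 = 594441 ≡ 311 (mod 1121)
1120 = 1024 + 64 + 32 in binary powers of 2.
So 12^1120 ≡ 311 · 938 · 961 ≡ 197 (mod 1121).
Since 197 ≠ 1, base 12 is a Fermat witness: 1121 is composite.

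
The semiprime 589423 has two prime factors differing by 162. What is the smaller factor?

Since p = q + 162, we have 589423 = q(q + 162), so q² + 162q − 589423 = 0.
Discriminant: 162² + 4·589423 = 26244 + 2357692 = 2383936; √2383936 = 1544.
q = (−162 + 1544)/2 = 691, and p = q + 162 = 853.
Check: 691 · 853 = 589423.

691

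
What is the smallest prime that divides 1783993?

1783993 is odd.
Digit sum 40, not divisible by 3.
Ends in 3: not divisible by 5.
7: 1783993 = 7·254856 + 1
11: 1783993 = 11·162181 + 2
13: 1783993 = 13·137230 + 3
17: 1783993 = 17·104940 + 13
19: 1783993 = 19·93894 + 7
23: 1783993 = 23·77564 + 21
29: 1783993 = 29·61517

29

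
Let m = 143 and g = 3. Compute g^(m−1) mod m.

42

3^1 ≡ 3 (mod 143)
3^2 ≡ 3^2 = 9 ≡ 9 (mod 143)
3^4 ≡ 9^2 = 81 ≡ 81 (mod 143)
3^8 ≡ 81^2 = 6561 ≡ 126 (mod 143)
3^16 ≡ 126^2 = 15876 ≡ 3 (mod 143)
3^32 ≡ 3^2 = 9 ≡ 9 (mod 143)
3^64 ≡ 9^2 = 81 ≡ 81 (mod 143)
3^128 ≡ 81^2 = 6561 ≡ 126 (mod 143)
142 = 128 + 8 + 4 + 2 in binary powers of 2.
So 3^142 ≡ 126 · 126 · 81 · 9 ≡ 42 (mod 143).
Since 42 ≠ 1, base 3 is a Fermat witness: 143 is composite.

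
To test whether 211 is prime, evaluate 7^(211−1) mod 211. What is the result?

1

7^1 ≡ 7 (mod 211)
7^2 ≡ 7^2 = 49 ≡ 49 (mod 211)
7^4 ≡ 49^2 = 2401 ≡ 80 (mod 211)
7^8 ≡ 80^2 = 6400 ≡ 70 (mod 211)
7^16 ≡ 70^2 = 4900 ≡ 47 (mod 211)
7^32 ≡ 47^2 = 2209 ≡ 99 (mod 211)
7^64 ≡ 99^2 = 9801 ≡ 95 (mod 211)
7^128 ≡ 95^2 = 9025 ≡ 163 (mod 211)
210 = 128 + 64 + 16 + 2 in binary powers of 2.
So 7^210 ≡ 163 · 95 · 47 · 49 ≡ 1 (mod 211).
Since the result is 1, base 7 gives no evidence that 211 is composite.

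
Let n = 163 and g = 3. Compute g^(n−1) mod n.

3^1 ≡ 3 (mod 163)
3^2 ≡ 3^2 = 9 ≡ 9 (mod 163)
3^4 ≡ 9^2 = 81 ≡ 81 (mod 163)
3^8 ≡ 81^2 = 6561 ≡ 41 (mod 163)
3^16 ≡ 41^2 = 1681 ≡ 51 (mod 163)
3^32 ≡ 51^2 = 2601 ≡ 156 (mod 163)
3^64 ≡ 156^2 = 24336 ≡ 49 (mod 163)
3^128 ≡ 49^2 = 2401 ≡ 119 (mod 163)
162 = 128 + 32 + 2 in binary powers of 2.
So 3^162 ≡ 119 · 156 · 9 ≡ 1 (mod 163).
Since the result is 1, base 3 gives no evidence that 163 is composite.

1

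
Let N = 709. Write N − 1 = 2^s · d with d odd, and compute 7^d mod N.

1

709 − 1 = 708 = 2^2 · 177, so d = 177.
7^1 ≡ 7 (mod 709)
7^2 ≡ 7^2 = 49 ≡ 49 (mod 709)
7^4 ≡ 49^2 = 2401 ≡ 274 (mod 709)
7^8 ≡ 274^2 = 75076 ≡ 631 (mod 709)
7^16 ≡ 631^2 = 398161 ≡ 412 (mod 709)
7^32 ≡ 412^2 = 169744 ≡ 293 (mod 709)
7^64 ≡ 293^2 = 85849 ≡ 60 (mod 709)
7^128 ≡ 60^2 = 3600 ≡ 55 (mod 709)
177 = 128 + 32 + 16 + 1 in binary powers of 2.
So 7^177 ≡ 55 · 293 · 412 · 7 ≡ 1 (mod 709).
Since 7^d ≡ 1 (mod 709), base 7 does not prove 709 composite.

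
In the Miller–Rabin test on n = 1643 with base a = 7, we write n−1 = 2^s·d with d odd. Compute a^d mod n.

640

1643 − 1 = 1642 = 2^1 · 821, so d = 821.
7^1 ≡ 7 (mod 1643)
7^2 ≡ 7^2 = 49 ≡ 49 (mod 1643)
7^4 ≡ 49^2 = 2401 ≡ 758 (mod 1643)
7^8 ≡ 758^2 = 574564 ≡ 1157 (mod 1643)
7^16 ≡ 1157^2 = 1338649 ≡ 1247 (mod 1643)
7^32 ≡ 1247^2 = 1555009 ≡ 731 (mod 1643)
7^64 ≡ 731^2 = 534361 ≡ 386 (mod 1643)
7^128 ≡ 386^2 = 148996 ≡ 1126 (mod 1643)
7^256 ≡ 1126^2 = 1267876 ≡ 1123 (mod 1643)
7^512 ≡ 1123^2 = 1261129 ≡ 948 (mod 1643)
821 = 512 + 256 + 32 + 16 + 4 + 1 in binary powers of 2.
So 7^821 ≡ 948 · 1123 · 731 · 1247 · 758 · 7 ≡ 640 (mod 1643).
Squaring chain: 640; never reaches −1, so base 7 is a Miller–Rabin witness that 1643 is composite.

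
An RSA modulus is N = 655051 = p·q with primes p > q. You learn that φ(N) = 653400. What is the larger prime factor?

991

φ(n) = (p−1)(q−1) = n − (p+q) + 1, so p + q = 655051 − 653400 + 1 = 1652.
p and q are the roots of t² − 1652t + 655051 = 0.
Discriminant: 1652² − 4·655051 = 2729104 − 2620204 = 108900; √108900 = 330.
q = (1652 − 330)/2 = 661, p = (1652 + 330)/2 = 991.
Check: 661 · 991 = 655051.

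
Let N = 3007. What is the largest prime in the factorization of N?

3007 = 31 · 97
97 is prime.
So 3007 = 31 · 97; the largest prime factor is 97.

97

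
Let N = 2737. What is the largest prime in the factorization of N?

2737 = 7 · 391
391 = 17 · 23
23 is prime.
So 2737 = 7 · 17 · 23; the largest prime factor is 23.

23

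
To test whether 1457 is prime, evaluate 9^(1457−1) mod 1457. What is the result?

9^1 ≡ 9 (mod 1457)
9^2 ≡ 9^2 = 81 ≡ 81 (mod 1457)
9^4 ≡ 81^2 = 6561 ≡ 733 (mod 1457)
9^8 ≡ 733^2 = 537289 ≡ 1113 (mod 1457)
9^16 ≡ 1113^2 = 1238769 ≡ 319 (mod 1457)
9^32 ≡ 319^2 = 101761 ≡ 1228 (mod 1457)
9^64 ≡ 1228^2 = 1507984 ≡ 1446 (mod 1457)
9^128 ≡ 1446^2 = 2090916 ≡ 121 (mod 1457)
9^256 ≡ 121^2 = 14641 ≡ 71 (mod 1457)
9^512 ≡ 71^2 = 5041 ≡ 670 (mod 1457)
9^1024 ≡ 670^2 = 448900 ≡ 144 (mod 1457)
1456 = 1024 + 256 + 128 + 32 + 16 in binary powers of 2.
So 9^1456 ≡ 144 · 71 · 121 · 1228 · 319 ≡ 1001 (mod 1457).
Since 1001 ≠ 1, base 9 is a Fermat witness: 1457 is composite.

1001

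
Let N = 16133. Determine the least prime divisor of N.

16133 is odd.
Digit sum 14, not divisible by 3.
Ends in 3: not divisible by 5.
7: 16133 = 7·2304 + 5
11: 16133 = 11·1466 + 7
13: 16133 = 13·1241

13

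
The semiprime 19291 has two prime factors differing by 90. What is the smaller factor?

Since p = q + 90, we have 19291 = q(q + 90), so q² + 90q − 19291 = 0.
Discriminant: 90² + 4·19291 = 8100 + 77164 = 85264; √85264 = 292.
q = (−90 + 292)/2 = 101, and p = q + 90 = 191.
Check: 101 · 191 = 19291.

101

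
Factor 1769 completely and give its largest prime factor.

61

1769 = 29 · 61
61 is prime.
So 1769 = 29 · 61; the largest prime factor is 61.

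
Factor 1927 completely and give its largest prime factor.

1927 = 41 · 47
47 is prime.
So 1927 = 41 · 47; the largest prime factor is 47.

47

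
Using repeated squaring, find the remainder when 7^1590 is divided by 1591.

1506

7^1 ≡ 7 (mod 1591)
7^2 ≡ 7^2 = 49 ≡ 49 (mod 1591)
7^4 ≡ 49^2 = 2401 ≡ 810 (mod 1591)
7^8 ≡ 810^2 = 656100 ≡ 608 (mod 1591)
7^16 ≡ 608^2 = 369664 ≡ 552 (mod 1591)
7^32 ≡ 552^2 = 304704 ≡ 823 (mod 1591)
7^64 ≡ 823^2 = 677329 ≡ 1154 (mod 1591)
7^128 ≡ 1154^2 = 1331716 ≡ 49 (mod 1591)
7^256 ≡ 49^2 = 2401 ≡ 810 (mod 1591)
7^512 ≡ 810^2 = 656100 ≡ 608 (mod 1591)
7^1024 ≡ 608^2 = 369664 ≡ 552 (mod 1591)
1590 = 1024 + 512 + 32 + 16 + 4 + 2 in binary powers of 2.
So 7^1590 ≡ 552 · 608 · 823 · 552 · 810 · 49 ≡ 1506 (mod 1591).
Since 1506 ≠ 1, base 7 is a Fermat witness: 1591 is composite.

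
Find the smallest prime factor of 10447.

31

10447 is odd.
Digit sum 16, not divisible by 3.
Ends in 7: not divisible by 5.
7: 10447 = 7·1492 + 3
11: 10447 = 11·949 + 8
13: 10447 = 13·803 + 8
17: 10447 = 17·614 + 9
19: 10447 = 19·549 + 16
23: 10447 = 23·454 + 5
29: 10447 = 29·360 + 7
31: 10447 = 31·337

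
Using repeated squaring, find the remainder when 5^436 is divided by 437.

5^1 ≡ 5 (mod 437)
5^2 ≡ 5^2 = 25 ≡ 25 (mod 437)
5^4 ≡ 25^2 = 625 ≡ 188 (mod 437)
5^8 ≡ 188^2 = 35344 ≡ 384 (mod 437)
5^16 ≡ 384^2 = 147456 ≡ 187 (mod 437)
5^32 ≡ 187^2 = 34969 ≡ 9 (mod 437)
5^64 ≡ 9^2 = 81 ≡ 81 (mod 437)
5^128 ≡ 81^2 = 6561 ≡ 6 (mod 437)
5^256 ≡ 6^2 = 36 ≡ 36 (mod 437)
436 = 256 + 128 + 32 + 16 + 4 in binary powers of 2.
So 5^436 ≡ 36 · 6 · 9 · 187 · 188 ≡ 397 (mod 437).
Since 397 ≠ 1, base 5 is a Fermat witness: 437 is composite.

397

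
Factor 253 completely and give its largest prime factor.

253 = 11 · 23
23 is prime.
So 253 = 11 · 23; the largest prime factor is 23.

23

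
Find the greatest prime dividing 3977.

3977 = 41 · 97
97 is prime.
So 3977 = 41 · 97; the largest prime factor is 97.

97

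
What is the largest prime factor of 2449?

2449 = 31 · 79
79 is prime.
So 2449 = 31 · 79; the largest prime factor is 79.

79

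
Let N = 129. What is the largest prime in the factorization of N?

129 = 3 · 43
43 is prime.
So 129 = 3 · 43; the largest prime factor is 43.

43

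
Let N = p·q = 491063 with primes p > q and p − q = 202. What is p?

Since p = q + 202, we have 491063 = q(q + 202), so q² + 202q − 491063 = 0.
Discriminant: 202² + 4·491063 = 40804 + 1964252 = 2005056; √2005056 = 1416.
q = (−202 + 1416)/2 = 607, and p = q + 202 = 809.
Check: 607 · 809 = 491063.

809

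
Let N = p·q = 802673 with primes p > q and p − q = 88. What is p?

941

Since p = q + 88, we have 802673 = q(q + 88), so q² + 88q − 802673 = 0.
Discriminant: 88² + 4·802673 = 7744 + 3210692 = 3218436; √3218436 = 1794.
q = (−88 + 1794)/2 = 853, and p = q + 88 = 941.
Check: 853 · 941 = 802673.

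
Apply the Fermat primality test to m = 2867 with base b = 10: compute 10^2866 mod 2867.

10^1 ≡ 10 (mod 2867)
10^2 ≡ 10^2 = 100 ≡ 100 (mod 2867)
10^4 ≡ 100^2 = 10000 ≡ 1399 (mod 2867)
10^8 ≡ 1399^2 = 1957201 ≡ 1907 (mod 2867)
10^16 ≡ 1907^2 = 3636649 ≡ 1293 (mod 2867)
10^32 ≡ 1293^2 = 1671849 ≡ 388 (mod 2867)
10^64 ≡ 388^2 = 150544 ≡ 1460 (mod 2867)
10^128 ≡ 1460^2 = 2131600 ≡ 1419 (mod 2867)
10^256 ≡ 1419^2 = 2013561 ≡ 927 (mod 2867)
10^512 ≡ 927^2 = 859329 ≡ 2096 (mod 2867)
10^1024 ≡ 2096^2 = 4393216 ≡ 972 (mod 2867)
10^2048 ≡ 972^2 = 944784 ≡ 1541 (mod 2867)
2866 = 2048 + 512 + 256 + 32 + 16 + 2 in binary powers of 2.
So 10^2866 ≡ 1541 · 2096 · 927 · 388 · 1293 · 100 ≡ 1696 (mod 2867).
Since 1696 ≠ 1, base 10 is a Fermat witness: 2867 is composite.

1696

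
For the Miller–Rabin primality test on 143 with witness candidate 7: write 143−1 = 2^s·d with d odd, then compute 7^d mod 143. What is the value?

143 − 1 = 142 = 2^1 · 71, so d = 71.
7^1 ≡ 7 (mod 143)
7^2 ≡ 7^2 = 49 ≡ 49 (mod 143)
7^4 ≡ 49^2 = 2401 ≡ 113 (mod 143)
7^8 ≡ 113^2 = 12769 ≡ 42 (mod 143)
7^16 ≡ 42^2 = 1764 ≡ 48 (mod 143)
7^32 ≡ 48^2 = 2304 ≡ 16 (mod 143)
7^64 ≡ 16^2 = 256 ≡ 113 (mod 143)
71 = 64 + 4 + 2 + 1 in binary powers of 2.
So 7^71 ≡ 113 · 113 · 49 · 7 ≡ 106 (mod 143).
Squaring chain: 106; never reaches −1, so base 7 is a Miller–Rabin witness that 143 is composite.

106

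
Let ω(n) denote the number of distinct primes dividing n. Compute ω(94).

94 = 2 · 47
94 = 2 · 47, which has 2 distinct prime factors.

2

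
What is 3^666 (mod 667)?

660

3^1 ≡ 3 (mod 667)
3^2 ≡ 3^2 = 9 ≡ 9 (mod 667)
3^4 ≡ 9^2 = 81 ≡ 81 (mod 667)
3^8 ≡ 81^2 = 6561 ≡ 558 (mod 667)
3^16 ≡ 558^2 = 311364 ≡ 542 (mod 667)
3^32 ≡ 542^2 = 293764 ≡ 284 (mod 667)
3^64 ≡ 284^2 = 80656 ≡ 616 (mod 667)
3^128 ≡ 616^2 = 379456 ≡ 600 (mod 667)
3^256 ≡ 600^2 = 360000 ≡ 487 (mod 667)
3^512 ≡ 487^2 = 237169 ≡ 384 (mod 667)
666 = 512 + 128 + 16 + 8 + 2 in binary powers of 2.
So 3^666 ≡ 384 · 600 · 542 · 558 · 9 ≡ 660 (mod 667).
Since 660 ≠ 1, base 3 is a Fermat witness: 667 is composite.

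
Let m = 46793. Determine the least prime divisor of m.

73

46793 is odd.
Digit sum 29, not divisible by 3.
Ends in 3: not divisible by 5.
7: 46793 = 7·6684 + 5
11: 46793 = 11·4253 + 10
13: 46793 = 13·3599 + 6
17: 46793 = 17·2752 + 9
19: 46793 = 19·2462 + 15
23: 46793 = 23·2034 + 11
29: 46793 = 29·1613 + 16
31: 46793 = 31·1509 + 14
37: 46793 = 37·1264 + 25
41: 46793 = 41·1141 + 12
43: 46793 = 43·1088 + 9
47: 46793 = 47·995 + 28
53: 46793 = 53·882 + 47
59: 46793 = 59·793 + 6
61: 46793 = 61·767 + 6
67: 46793 = 67·698 + 27
71: 46793 = 71·659 + 4
73: 46793 = 73·641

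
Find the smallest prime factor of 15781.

15781 is odd.
Digit sum 22, not divisible by 3.
Ends in 1: not divisible by 5.
7: 15781 = 7·2254 + 3
11: 15781 = 11·1434 + 7
13: 15781 = 13·1213 + 12
17: 15781 = 17·928 + 5
19: 15781 = 19·830 + 11
23: 15781 = 23·686 + 3
29: 15781 = 29·544 + 5
31: 15781 = 31·509 + 2
37: 15781 = 37·426 + 19
41: 15781 = 41·384 + 37
43: 15781 = 43·367

43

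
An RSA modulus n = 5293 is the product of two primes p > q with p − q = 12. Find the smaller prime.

Since p = q + 12, we have 5293 = q(q + 12), so q² + 12q − 5293 = 0.
Discriminant: 12² + 4·5293 = 144 + 21172 = 21316; √21316 = 146.
q = (−12 + 146)/2 = 67, and p = q + 12 = 79.
Check: 67 · 79 = 5293.

67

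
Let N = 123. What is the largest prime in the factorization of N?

41

123 = 3 · 41
41 is prime.
So 123 = 3 · 41; the largest prime factor is 41.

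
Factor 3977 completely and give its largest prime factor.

97

3977 = 41 · 97
97 is prime.
So 3977 = 41 · 97; the largest prime factor is 97.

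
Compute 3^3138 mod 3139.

656

3^1 ≡ 3 (mod 3139)
3^2 ≡ 3^2 = 9 ≡ 9 (mod 3139)
3^4 ≡ 9^2 = 81 ≡ 81 (mod 3139)
3^8 ≡ 81^2 = 6561 ≡ 283 (mod 3139)
3^16 ≡ 283^2 = 80089 ≡ 1614 (mod 3139)
3^32 ≡ 1614^2 = 2604996 ≡ 2765 (mod 3139)
3^64 ≡ 2765^2 = 7645225 ≡ 1760 (mod 3139)
3^128 ≡ 1760^2 = 3097600 ≡ 2546 (mod 3139)
3^256 ≡ 2546^2 = 6482116 ≡ 81 (mod 3139)
3^512 ≡ 81^2 = 6561 ≡ 283 (mod 3139)
3^1024 ≡ 283^2 = 80089 ≡ 1614 (mod 3139)
3^2048 ≡ 1614^2 = 2604996 ≡ 2765 (mod 3139)
3138 = 2048 + 1024 + 64 + 2 in binary powers of 2.
So 3^3138 ≡ 2765 · 1614 · 1760 · 9 ≡ 656 (mod 3139).
Since 656 ≠ 1, base 3 is a Fermat witness: 3139 is composite.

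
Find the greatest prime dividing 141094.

79

141094 = 2 · 70547
70547 = 19 · 3713
3713 = 47 · 79
79 is prime.
So 141094 = 2 · 19 · 47 · 79; the largest prime factor is 79.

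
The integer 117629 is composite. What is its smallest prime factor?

19

117629 is odd.
Digit sum 26, not divisible by 3.
Ends in 9: not divisible by 5.
7: 117629 = 7·16804 + 1
11: 117629 = 11·10693 + 6
13: 117629 = 13·9048 + 5
17: 117629 = 17·6919 + 6
19: 117629 = 19·6191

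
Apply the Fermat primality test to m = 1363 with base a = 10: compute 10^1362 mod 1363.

63

10^1 ≡ 10 (mod 1363)
10^2 ≡ 10^2 = 100 ≡ 100 (mod 1363)
10^4 ≡ 100^2 = 10000 ≡ 459 (mod 1363)
10^8 ≡ 459^2 = 210681 ≡ 779 (mod 1363)
10^16 ≡ 779^2 = 606841 ≡ 306 (mod 1363)
10^32 ≡ 306^2 = 93636 ≡ 952 (mod 1363)
10^64 ≡ 952^2 = 906304 ≡ 1272 (mod 1363)
10^128 ≡ 1272^2 = 1617984 ≡ 103 (mod 1363)
10^256 ≡ 103^2 = 10609 ≡ 1068 (mod 1363)
10^512 ≡ 1068^2 = 1140624 ≡ 1156 (mod 1363)
10^1024 ≡ 1156^2 = 1336336 ≡ 596 (mod 1363)
1362 = 1024 + 256 + 64 + 16 + 2 in binary powers of 2.
So 10^1362 ≡ 596 · 1068 · 1272 · 306 · 100 ≡ 63 (mod 1363).
Since 63 ≠ 1, base 10 is a Fermat witness: 1363 is composite.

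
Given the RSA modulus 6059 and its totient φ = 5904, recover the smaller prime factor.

73

φ(n) = (p−1)(q−1) = n − (p+q) + 1, so p + q = 6059 − 5904 + 1 = 156.
p and q are the roots of t² − 156t + 6059 = 0.
Discriminant: 156² − 4·6059 = 24336 − 24236 = 100; √100 = 10.
q = (156 − 10)/2 = 73, p = (156 + 10)/2 = 83.
Check: 73 · 83 = 6059.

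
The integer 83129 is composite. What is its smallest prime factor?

97

83129 is odd.
Digit sum 23, not divisible by 3.
Ends in 9: not divisible by 5.
7: 83129 = 7·11875 + 4
11: 83129 = 11·7557 + 2
13: 83129 = 13·6394 + 7
17: 83129 = 17·4889 + 16
19: 83129 = 19·4375 + 4
23: 83129 = 23·3614 + 7
29: 83129 = 29·2866 + 15
31: 83129 = 31·2681 + 18
37: 83129 = 37·2246 + 27
41: 83129 = 41·2027 + 22
43: 83129 = 43·1933 + 10
47: 83129 = 47·1768 + 33
53: 83129 = 53·1568 + 25
59: 83129 = 59·1408 + 57
61: 83129 = 61·1362 + 47
67: 83129 = 67·1240 + 49
71: 83129 = 71·1170 + 59
73: 83129 = 73·1138 + 55
79: 83129 = 79·1052 + 21
83: 83129 = 83·1001 + 46
89: 83129 = 89·934 + 3
97: 83129 = 97·857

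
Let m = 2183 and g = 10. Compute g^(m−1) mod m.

10^1 ≡ 10 (mod 2183)
10^2 ≡ 10^2 = 100 ≡ 100 (mod 2183)
10^4 ≡ 100^2 = 10000 ≡ 1268 (mod 2183)
10^8 ≡ 1268^2 = 1607824 ≡ 1136 (mod 2183)
10^16 ≡ 1136^2 = 1290496 ≡ 343 (mod 2183)
10^32 ≡ 343^2 = 117649 ≡ 1950 (mod 2183)
10^64 ≡ 1950^2 = 3802500 ≡ 1897 (mod 2183)
10^128 ≡ 1897^2 = 3598609 ≡ 1025 (mod 2183)
10^256 ≡ 1025^2 = 1050625 ≡ 602 (mod 2183)
10^512 ≡ 602^2 = 362404 ≡ 26 (mod 2183)
10^1024 ≡ 26^2 = 676 ≡ 676 (mod 2183)
10^2048 ≡ 676^2 = 456976 ≡ 729 (mod 2183)
2182 = 2048 + 128 + 4 + 2 in binary powers of 2.
So 10^2182 ≡ 729 · 1025 · 1268 · 100 ≡ 972 (mod 2183).
Since 972 ≠ 1, base 10 is a Fermat witness: 2183 is composite.

972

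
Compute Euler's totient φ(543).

360

Factor: 543 = 3 · 181.
φ(543) = (3−1) · (181−1) = 2 · 180 = 360.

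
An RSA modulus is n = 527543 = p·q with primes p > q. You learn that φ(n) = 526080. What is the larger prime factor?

φ(n) = (p−1)(q−1) = n − (p+q) + 1, so p + q = 527543 − 526080 + 1 = 1464.
p and q are the roots of t² − 1464t + 527543 = 0.
Discriminant: 1464² − 4·527543 = 2143296 − 2110172 = 33124; √33124 = 182.
q = (1464 − 182)/2 = 641, p = (1464 + 182)/2 = 823.
Check: 641 · 823 = 527543.

823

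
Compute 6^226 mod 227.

6^1 ≡ 6 (mod 227)
6^2 ≡ 6^2 = 36 ≡ 36 (mod 227)
6^4 ≡ 36^2 = 1296 ≡ 161 (mod 227)
6^8 ≡ 161^2 = 25921 ≡ 43 (mod 227)
6^16 ≡ 43^2 = 1849 ≡ 33 (mod 227)
6^32 ≡ 33^2 = 1089 ≡ 181 (mod 227)
6^64 ≡ 181^2 = 32761 ≡ 73 (mod 227)
6^128 ≡ 73^2 = 5329 ≡ 108 (mod 227)
226 = 128 + 64 + 32 + 2 in binary powers of 2.
So 6^226 ≡ 108 · 73 · 181 · 36 ≡ 1 (mod 227).
Since the result is 1, base 6 gives no evidence that 227 is composite.

1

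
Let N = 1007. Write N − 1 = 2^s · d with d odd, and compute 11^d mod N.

216

1007 − 1 = 1006 = 2^1 · 503, so d = 503.
11^1 ≡ 11 (mod 1007)
11^2 ≡ 11^2 = 121 ≡ 121 (mod 1007)
11^4 ≡ 121^2 = 14641 ≡ 543 (mod 1007)
11^8 ≡ 543^2 = 294849 ≡ 805 (mod 1007)
11^16 ≡ 805^2 = 648025 ≡ 524 (mod 1007)
11^32 ≡ 524^2 = 274576 ≡ 672 (mod 1007)
11^64 ≡ 672^2 = 451584 ≡ 448 (mod 1007)
11^128 ≡ 448^2 = 200704 ≡ 311 (mod 1007)
11^256 ≡ 311^2 = 96721 ≡ 49 (mod 1007)
503 = 256 + 128 + 64 + 32 + 16 + 4 + 2 + 1 in binary powers of 2.
So 11^503 ≡ 49 · 311 · 448 · 672 · 524 · 543 · 121 · 11 ≡ 216 (mod 1007).
Squaring chain: 216; never reaches −1, so base 11 is a Miller–Rabin witness that 1007 is composite.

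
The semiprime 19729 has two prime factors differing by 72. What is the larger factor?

Since p = q + 72, we have 19729 = q(q + 72), so q² + 72q − 19729 = 0.
Discriminant: 72² + 4·19729 = 5184 + 78916 = 84100; √84100 = 290.
q = (−72 + 290)/2 = 109, and p = q + 72 = 181.
Check: 109 · 181 = 19729.

181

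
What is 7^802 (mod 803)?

654

7^1 ≡ 7 (mod 803)
7^2 ≡ 7^2 = 49 ≡ 49 (mod 803)
7^4 ≡ 49^2 = 2401 ≡ 795 (mod 803)
7^8 ≡ 795^2 = 632025 ≡ 64 (mod 803)
7^16 ≡ 64^2 = 4096 ≡ 81 (mod 803)
7^32 ≡ 81^2 = 6561 ≡ 137 (mod 803)
7^64 ≡ 137^2 = 18769 ≡ 300 (mod 803)
7^128 ≡ 300^2 = 90000 ≡ 64 (mod 803)
7^256 ≡ 64^2 = 4096 ≡ 81 (mod 803)
7^512 ≡ 81^2 = 6561 ≡ 137 (mod 803)
802 = 512 + 256 + 32 + 2 in binary powers of 2.
So 7^802 ≡ 137 · 81 · 137 · 49 ≡ 654 (mod 803).
Since 654 ≠ 1, base 7 is a Fermat witness: 803 is composite.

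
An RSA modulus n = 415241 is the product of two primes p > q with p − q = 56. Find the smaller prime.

Since p = q + 56, we have 415241 = q(q + 56), so q² + 56q − 415241 = 0.
Discriminant: 56² + 4·415241 = 3136 + 1660964 = 1664100; √1664100 = 1290.
q = (−56 + 1290)/2 = 617, and p = q + 56 = 673.
Check: 617 · 673 = 415241.

617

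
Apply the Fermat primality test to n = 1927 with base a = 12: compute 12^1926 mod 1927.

12^1 ≡ 12 (mod 1927)
12^2 ≡ 12^2 = 144 ≡ 144 (mod 1927)
12^4 ≡ 144^2 = 20736 ≡ 1466 (mod 1927)
12^8 ≡ 1466^2 = 2149156 ≡ 551 (mod 1927)
12^16 ≡ 551^2 = 303601 ≡ 1062 (mod 1927)
12^32 ≡ 1062^2 = 1127844 ≡ 549 (mod 1927)
12^64 ≡ 549^2 = 301401 ≡ 789 (mod 1927)
12^128 ≡ 789^2 = 622521 ≡ 100 (mod 1927)
12^256 ≡ 100^2 = 10000 ≡ 365 (mod 1927)
12^512 ≡ 365^2 = 133225 ≡ 262 (mod 1927)
12^1024 ≡ 262^2 = 68644 ≡ 1199 (mod 1927)
1926 = 1024 + 512 + 256 + 128 + 4 + 2 in binary powers of 2.
So 12^1926 ≡ 1199 · 262 · 365 · 100 · 1466 · 144 ≡ 1840 (mod 1927).
Since 1840 ≠ 1, base 12 is a Fermat witness: 1927 is composite.

1840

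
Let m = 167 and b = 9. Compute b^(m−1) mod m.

9^1 ≡ 9 (mod 167)
9^2 ≡ 9^2 = 81 ≡ 81 (mod 167)
9^4 ≡ 81^2 = 6561 ≡ 48 (mod 167)
9^8 ≡ 48^2 = 2304 ≡ 133 (mod 167)
9^16 ≡ 133^2 = 17689 ≡ 154 (mod 167)
9^32 ≡ 154^2 = 23716 ≡ 2 (mod 167)
9^64 ≡ 2^2 = 4 ≡ 4 (mod 167)
9^128 ≡ 4^2 = 16 ≡ 16 (mod 167)
166 = 128 + 32 + 4 + 2 in binary powers of 2.
So 9^166 ≡ 16 · 2 · 48 · 81 ≡ 1 (mod 167).
Since the result is 1, base 9 gives no evidence that 167 is composite.

1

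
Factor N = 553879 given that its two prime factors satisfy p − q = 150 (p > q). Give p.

Since p = q + 150, we have 553879 = q(q + 150), so q² + 150q − 553879 = 0.
Discriminant: 150² + 4·553879 = 22500 + 2215516 = 2238016; √2238016 = 1496.
q = (−150 + 1496)/2 = 673, and p = q + 150 = 823.
Check: 673 · 823 = 553879.

823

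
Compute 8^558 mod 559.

428

8^1 ≡ 8 (mod 559)
8^2 ≡ 8^2 = 64 ≡ 64 (mod 559)
8^4 ≡ 64^2 = 4096 ≡ 183 (mod 559)
8^8 ≡ 183^2 = 33489 ≡ 508 (mod 559)
8^16 ≡ 508^2 = 258064 ≡ 365 (mod 559)
8^32 ≡ 365^2 = 133225 ≡ 183 (mod 559)
8^64 ≡ 183^2 = 33489 ≡ 508 (mod 559)
8^128 ≡ 508^2 = 258064 ≡ 365 (mod 559)
8^256 ≡ 365^2 = 133225 ≡ 183 (mod 559)
8^512 ≡ 183^2 = 33489 ≡ 508 (mod 559)
558 = 512 + 32 + 8 + 4 + 2 in binary powers of 2.
So 8^558 ≡ 508 · 183 · 508 · 183 · 64 ≡ 428 (mod 559).
Since 428 ≠ 1, base 8 is a Fermat witness: 559 is composite.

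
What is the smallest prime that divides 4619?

4619 is odd.
Digit sum 20, not divisible by 3.
Ends in 9: not divisible by 5.
7: 4619 = 7·659 + 6
11: 4619 = 11·419 + 10
13: 4619 = 13·355 + 4
17: 4619 = 17·271 + 12
19: 4619 = 19·243 + 2
23: 4619 = 23·200 + 19
29: 4619 = 29·159 + 8
31: 4619 = 31·149

31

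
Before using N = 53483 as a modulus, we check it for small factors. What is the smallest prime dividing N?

79

53483 is odd.
Digit sum 23, not divisible by 3.
Ends in 3: not divisible by 5.
7: 53483 = 7·7640 + 3
11: 53483 = 11·4862 + 1
13: 53483 = 13·4114 + 1
17: 53483 = 17·3146 + 1
19: 53483 = 19·2814 + 17
23: 53483 = 23·2325 + 8
29: 53483 = 29·1844 + 7
31: 53483 = 31·1725 + 8
37: 53483 = 37·1445 + 18
41: 53483 = 41·1304 + 19
43: 53483 = 43·1243 + 34
47: 53483 = 47·1137 + 44
53: 53483 = 53·1009 + 6
59: 53483 = 59·906 + 29
61: 53483 = 61·876 + 47
67: 53483 = 67·798 + 17
71: 53483 = 71·753 + 20
73: 53483 = 73·732 + 47
79: 53483 = 79·677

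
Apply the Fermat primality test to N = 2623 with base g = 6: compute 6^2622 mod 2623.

2237

6^1 ≡ 6 (mod 2623)
6^2 ≡ 6^2 = 36 ≡ 36 (mod 2623)
6^4 ≡ 36^2 = 1296 ≡ 1296 (mod 2623)
6^8 ≡ 1296^2 = 1679616 ≡ 896 (mod 2623)
6^16 ≡ 896^2 = 802816 ≡ 178 (mod 2623)
6^32 ≡ 178^2 = 31684 ≡ 208 (mod 2623)
6^64 ≡ 208^2 = 43264 ≡ 1296 (mod 2623)
6^128 ≡ 1296^2 = 1679616 ≡ 896 (mod 2623)
6^256 ≡ 896^2 = 802816 ≡ 178 (mod 2623)
6^512 ≡ 178^2 = 31684 ≡ 208 (mod 2623)
6^1024 ≡ 208^2 = 43264 ≡ 1296 (mod 2623)
6^2048 ≡ 1296^2 = 1679616 ≡ 896 (mod 2623)
2622 = 2048 + 512 + 32 + 16 + 8 + 4 + 2 in binary powers of 2.
So 6^2622 ≡ 896 · 208 · 208 · 178 · 896 · 1296 · 36 ≡ 2237 (mod 2623).
Since 2237 ≠ 1, base 6 is a Fermat witness: 2623 is composite.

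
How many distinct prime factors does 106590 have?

6

106590 = 2 · 53295
53295 = 3 · 17765
17765 = 5 · 3553
3553 = 11 · 323
323 = 17 · 19
106590 = 2 · 3 · 5 · 11 · 17 · 19, which has 6 distinct prime factors.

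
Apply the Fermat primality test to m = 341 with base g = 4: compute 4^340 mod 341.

1

4^1 ≡ 4 (mod 341)
4^2 ≡ 4^2 = 16 ≡ 16 (mod 341)
4^4 ≡ 16^2 = 256 ≡ 256 (mod 341)
4^8 ≡ 256^2 = 65536 ≡ 64 (mod 341)
4^16 ≡ 64^2 = 4096 ≡ 4 (mod 341)
4^32 ≡ 4^2 = 16 ≡ 16 (mod 341)
4^64 ≡ 16^2 = 256 ≡ 256 (mod 341)
4^128 ≡ 256^2 = 65536 ≡ 64 (mod 341)
4^256 ≡ 64^2 = 4096 ≡ 4 (mod 341)
340 = 256 + 64 + 16 + 4 in binary powers of 2.
So 4^340 ≡ 4 · 256 · 4 · 256 ≡ 1 (mod 341).
Since the result is 1, base 4 gives no evidence that 341 is composite.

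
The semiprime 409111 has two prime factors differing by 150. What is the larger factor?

719

Since p = q + 150, we have 409111 = q(q + 150), so q² + 150q − 409111 = 0.
Discriminant: 150² + 4·409111 = 22500 + 1636444 = 1658944; √1658944 = 1288.
q = (−150 + 1288)/2 = 569, and p = q + 150 = 719.
Check: 569 · 719 = 409111.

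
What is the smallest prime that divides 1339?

13

1339 is odd.
Digit sum 16, not divisible by 3.
Ends in 9: not divisible by 5.
7: 1339 = 7·191 + 2
11: 1339 = 11·121 + 8
13: 1339 = 13·103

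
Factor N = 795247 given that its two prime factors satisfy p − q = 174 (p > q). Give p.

983

Since p = q + 174, we have 795247 = q(q + 174), so q² + 174q − 795247 = 0.
Discriminant: 174² + 4·795247 = 30276 + 3180988 = 3211264; √3211264 = 1792.
q = (−174 + 1792)/2 = 809, and p = q + 174 = 983.
Check: 809 · 983 = 795247.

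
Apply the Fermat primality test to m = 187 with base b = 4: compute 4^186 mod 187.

4^1 ≡ 4 (mod 187)
4^2 ≡ 4^2 = 16 ≡ 16 (mod 187)
4^4 ≡ 16^2 = 256 ≡ 69 (mod 187)
4^8 ≡ 69^2 = 4761 ≡ 86 (mod 187)
4^16 ≡ 86^2 = 7396 ≡ 103 (mod 187)
4^32 ≡ 103^2 = 10609 ≡ 137 (mod 187)
4^64 ≡ 137^2 = 18769 ≡ 69 (mod 187)
4^128 ≡ 69^2 = 4761 ≡ 86 (mod 187)
186 = 128 + 32 + 16 + 8 + 2 in binary powers of 2.
So 4^186 ≡ 86 · 137 · 103 · 86 · 16 ≡ 169 (mod 187).
Since 169 ≠ 1, base 4 is a Fermat witness: 187 is composite.

169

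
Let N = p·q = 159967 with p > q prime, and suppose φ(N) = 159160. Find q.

φ(n) = (p−1)(q−1) = n − (p+q) + 1, so p + q = 159967 − 159160 + 1 = 808.
p and q are the roots of t² − 808t + 159967 = 0.
Discriminant: 808² − 4·159967 = 652864 − 639868 = 12996; √12996 = 114.
q = (808 − 114)/2 = 347, p = (808 + 114)/2 = 461.
Check: 347 · 461 = 159967.

347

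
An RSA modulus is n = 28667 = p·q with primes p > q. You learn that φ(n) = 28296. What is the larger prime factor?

263

φ(n) = (p−1)(q−1) = n − (p+q) + 1, so p + q = 28667 − 28296 + 1 = 372.
p and q are the roots of t² − 372t + 28667 = 0.
Discriminant: 372² − 4·28667 = 138384 − 114668 = 23716; √23716 = 154.
q = (372 − 154)/2 = 109, p = (372 + 154)/2 = 263.
Check: 109 · 263 = 28667.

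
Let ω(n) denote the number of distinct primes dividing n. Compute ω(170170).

6

170170 = 2 · 85085
85085 = 5 · 17017
17017 = 7 · 2431
2431 = 11 · 221
221 = 13 · 17
170170 = 2 · 5 · 7 · 11 · 13 · 17, which has 6 distinct prime factors.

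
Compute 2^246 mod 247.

220

2^1 ≡ 2 (mod 247)
2^2 ≡ 2^2 = 4 ≡ 4 (mod 247)
2^4 ≡ 4^2 = 16 ≡ 16 (mod 247)
2^8 ≡ 16^2 = 256 ≡ 9 (mod 247)
2^16 ≡ 9^2 = 81 ≡ 81 (mod 247)
2^32 ≡ 81^2 = 6561 ≡ 139 (mod 247)
2^64 ≡ 139^2 = 19321 ≡ 55 (mod 247)
2^128 ≡ 55^2 = 3025 ≡ 61 (mod 247)
246 = 128 + 64 + 32 + 16 + 4 + 2 in binary powers of 2.
So 2^246 ≡ 61 · 55 · 139 · 81 · 16 · 4 ≡ 220 (mod 247).
Since 220 ≠ 1, base 2 is a Fermat witness: 247 is composite.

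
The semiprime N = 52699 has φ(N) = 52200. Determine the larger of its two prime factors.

349

φ(n) = (p−1)(q−1) = n − (p+q) + 1, so p + q = 52699 − 52200 + 1 = 500.
p and q are the roots of t² − 500t + 52699 = 0.
Discriminant: 500² − 4·52699 = 250000 − 210796 = 39204; √39204 = 198.
q = (500 − 198)/2 = 151, p = (500 + 198)/2 = 349.
Check: 151 · 349 = 52699.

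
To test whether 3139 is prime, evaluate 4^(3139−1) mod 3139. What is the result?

4^1 ≡ 4 (mod 3139)
4^2 ≡ 4^2 = 16 ≡ 16 (mod 3139)
4^4 ≡ 16^2 = 256 ≡ 256 (mod 3139)
4^8 ≡ 256^2 = 65536 ≡ 2756 (mod 3139)
4^16 ≡ 2756^2 = 7595536 ≡ 2295 (mod 3139)
4^32 ≡ 2295^2 = 5267025 ≡ 2922 (mod 3139)
4^64 ≡ 2922^2 = 8538084 ≡ 4 (mod 3139)
4^128 ≡ 4^2 = 16 ≡ 16 (mod 3139)
4^256 ≡ 16^2 = 256 ≡ 256 (mod 3139)
4^512 ≡ 256^2 = 65536 ≡ 2756 (mod 3139)
4^1024 ≡ 2756^2 = 7595536 ≡ 2295 (mod 3139)
4^2048 ≡ 2295^2 = 5267025 ≡ 2922 (mod 3139)
3138 = 2048 + 1024 + 64 + 2 in binary powers of 2.
So 4^3138 ≡ 2922 · 2295 · 4 · 16 ≡ 446 (mod 3139).
Since 446 ≠ 1, base 4 is a Fermat witness: 3139 is composite.

446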